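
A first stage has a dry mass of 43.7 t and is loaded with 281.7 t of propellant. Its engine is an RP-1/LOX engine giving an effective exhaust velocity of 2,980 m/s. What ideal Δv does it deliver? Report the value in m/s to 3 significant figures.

m₀ = m_dry + m_prop = 43.7 + 281.7 = 325.4 t.
From the ideal rocket equation, Δv = v_e · ln(m₀/m_f) = 2980.0 × ln(7.446) = 2980.0 × 2.0077 ≈ 5983.0 m/s.

Δv ≈ 5980 m/s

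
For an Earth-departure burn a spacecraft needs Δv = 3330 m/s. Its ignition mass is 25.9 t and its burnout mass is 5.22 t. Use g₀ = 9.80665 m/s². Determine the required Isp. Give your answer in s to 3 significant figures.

Isp ≈ 212 s

ln(m₀/m_f) = ln(25900/5220) = ln(4.962) = 1.6017.
v_e = Δv / ln(m₀/m_f) = 3330 / 1.6017 = 2079.0 m/s.
Isp = v_e / g₀ = 2079.0 / 9.80665 = 212.0 s.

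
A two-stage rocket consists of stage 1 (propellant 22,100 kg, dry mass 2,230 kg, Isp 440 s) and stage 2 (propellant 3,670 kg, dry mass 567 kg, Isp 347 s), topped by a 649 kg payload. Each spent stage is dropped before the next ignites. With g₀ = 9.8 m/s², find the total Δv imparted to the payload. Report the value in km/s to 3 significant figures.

Ignition mass of stage 1 = 22,100+2,230 + 3,670+567 + 649 = 29,216 kg.
Stage 1: m₀ = 29,216 kg, m_f = 29,216 − 22,100 = 7,116 kg; Δv = 440×9.8×ln(4.106) = 4312.0×1.4124 ≈ 6090 m/s.
Stage 2: m₀ = 4,886 kg, m_f = 4,886 − 3,670 = 1,216 kg; Δv = 347×9.8×ln(4.018) = 3400.6×1.3908 ≈ 4730 m/s.
Total Δv = 6090 + 4730 = 10820 m/s.

Δv ≈ 10.8 km/s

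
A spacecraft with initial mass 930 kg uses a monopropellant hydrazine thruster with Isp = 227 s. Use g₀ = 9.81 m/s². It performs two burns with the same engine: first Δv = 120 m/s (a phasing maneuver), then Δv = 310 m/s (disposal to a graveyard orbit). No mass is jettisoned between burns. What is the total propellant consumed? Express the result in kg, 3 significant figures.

total propellant consumed ≈ 163 kg

v_e = Isp · g₀ = 227 × 9.81 = 2226.9 m/s.
After the first burn: m = 930 × exp(−120/2226.9) = 930 × 0.94754 = 881.212 kg.
After the second burn: m = 881.212 × exp(−310/2226.9) = 881.212 × 0.87005 = 766.699 kg.
Total propellant = m₀ − m_final = 930 − 766.699 = 163.301 kg.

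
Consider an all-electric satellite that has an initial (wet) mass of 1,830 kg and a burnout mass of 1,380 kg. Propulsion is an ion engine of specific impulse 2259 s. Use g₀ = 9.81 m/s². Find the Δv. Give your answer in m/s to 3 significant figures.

Δv ≈ 6250 m/s

v_e = Isp · g₀ = 2259 × 9.81 = 22160.8 m/s.
From the ideal rocket equation, Δv = v_e · ln(m₀/m_f) = 22160.8 × ln(1.326) = 22160.8 × 0.2822 ≈ 6254.5 m/s.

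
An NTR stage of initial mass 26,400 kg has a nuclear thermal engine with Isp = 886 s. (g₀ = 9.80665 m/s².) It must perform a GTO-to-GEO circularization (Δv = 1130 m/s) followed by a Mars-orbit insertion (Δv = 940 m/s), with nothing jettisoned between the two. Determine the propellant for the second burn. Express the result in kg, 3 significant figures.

propellant for the second burn ≈ 2380 kg

v_e = Isp · g₀ = 886 × 9.80665 = 8688.7 m/s.
After the first burn: m = 26400 × exp(−1130/8688.7) = 26400 × 0.87805 = 23,180.5 kg.
After the second burn: m = 23,180.5 × exp(−940/8688.7) = 23,180.5 × 0.89746 = 20,803.6 kg.
Second-burn propellant = 23,180.5 − 20,803.6 = 2,376.9 kg.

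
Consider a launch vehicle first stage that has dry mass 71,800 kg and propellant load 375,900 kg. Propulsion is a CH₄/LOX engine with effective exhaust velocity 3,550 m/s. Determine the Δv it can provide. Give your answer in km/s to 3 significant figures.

m₀ = m_dry + m_prop = 71,800 + 375,900 = 447,700 kg.
Δv = v_e · ln(m₀/m_f) = 3550.0 × ln(6.235) = 3550.0 × 1.8302 ≈ 6497.3 m/s.

Δv ≈ 6.50 km/s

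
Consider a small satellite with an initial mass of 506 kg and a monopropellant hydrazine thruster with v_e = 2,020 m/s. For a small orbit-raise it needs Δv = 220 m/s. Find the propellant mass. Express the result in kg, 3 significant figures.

m₀/m_f = exp(Δv / v_e) = exp(220 / 2020.0) = exp(0.1089) = 1.1151.
m_f = 506 / 1.1151 = 453.771 kg, so propellant = m₀ − m_f = 506 − 453.771 = 52.229 kg.

propellant mass ≈ 52.2 kg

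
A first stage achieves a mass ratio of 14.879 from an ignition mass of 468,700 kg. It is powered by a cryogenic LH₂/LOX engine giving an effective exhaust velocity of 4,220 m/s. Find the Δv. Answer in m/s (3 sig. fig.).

Δv = v_e · ln(14.879) = 4220.0 × 2.7000 ≈ 11393.8 m/s.

Δv ≈ 11400 m/s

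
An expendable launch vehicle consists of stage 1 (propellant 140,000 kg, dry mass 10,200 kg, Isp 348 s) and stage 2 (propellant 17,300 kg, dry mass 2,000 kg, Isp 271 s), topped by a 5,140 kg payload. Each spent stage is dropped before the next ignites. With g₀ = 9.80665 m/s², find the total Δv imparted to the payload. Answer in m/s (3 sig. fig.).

Ignition mass of stage 1 = 140,000+10,200 + 17,300+2,000 + 5,140 = 174,640 kg.
Stage 1: m₀ = 174,640 kg, m_f = 174,640 − 140,000 = 34,640 kg; Δv = 348×9.80665×ln(5.042) = 3412.7×1.6177 ≈ 5521 m/s.
Stage 2: m₀ = 24,440 kg, m_f = 24,440 − 17,300 = 7,140 kg; Δv = 271×9.80665×ln(3.423) = 2657.6×1.2305 ≈ 3270 m/s.
Total Δv = 5521 + 3270 = 8791 m/s.

Δv ≈ 8790 m/s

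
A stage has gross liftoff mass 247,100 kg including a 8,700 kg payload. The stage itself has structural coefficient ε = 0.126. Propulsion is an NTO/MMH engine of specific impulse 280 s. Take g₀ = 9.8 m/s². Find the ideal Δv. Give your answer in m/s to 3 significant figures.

Stage wet mass = m₀ − payload = 247,100 − 8,700 = 238,400 kg.
Stage dry mass = ε × stage wet mass = 0.126 × 238,400 = 30,038.4 kg.
Burnout mass m_f = stage dry + payload = 30,038.4 + 8,700 = 38,738.4 kg.
v_e = Isp · g₀ = 280 × 9.8 = 2744.0 m/s.
Δv = v_e · ln(247,100/38,738.4) = 2744.0 × ln(6.379) = 2744.0 × 1.8530 ≈ 5085 m/s.

Δv ≈ 5080 m/s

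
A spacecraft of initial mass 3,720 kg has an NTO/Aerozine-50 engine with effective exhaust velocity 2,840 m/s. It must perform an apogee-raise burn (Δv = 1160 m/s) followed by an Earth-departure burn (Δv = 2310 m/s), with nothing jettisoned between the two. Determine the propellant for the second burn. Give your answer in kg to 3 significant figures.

propellant for the second burn ≈ 1380 kg

After the first burn: m = 3720 × exp(−1160/2840.0) = 3720 × 0.66468 = 2,472.61 kg.
After the second burn: m = 2,472.61 × exp(−2310/2840.0) = 2,472.61 × 0.44336 = 1,096.26 kg.
Second-burn propellant = 2,472.61 − 1,096.26 = 1,376.35 kg.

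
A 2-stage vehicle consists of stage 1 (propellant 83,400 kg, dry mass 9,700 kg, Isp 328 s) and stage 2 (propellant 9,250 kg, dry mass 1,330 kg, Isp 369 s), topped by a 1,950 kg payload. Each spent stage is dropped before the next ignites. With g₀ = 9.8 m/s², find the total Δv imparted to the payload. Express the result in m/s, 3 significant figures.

Ignition mass of stage 1 = 83,400+9,700 + 9,250+1,330 + 1,950 = 105,630 kg.
Stage 1: m₀ = 105,630 kg, m_f = 105,630 − 83,400 = 22,230 kg; Δv = 328×9.8×ln(4.752) = 3214.4×1.5585 ≈ 5010 m/s.
Stage 2: m₀ = 12,530 kg, m_f = 12,530 − 9,250 = 3,280 kg; Δv = 369×9.8×ln(3.82) = 3616.2×1.3403 ≈ 4847 m/s.
Total Δv = 5010 + 4847 = 9857 m/s.

Δv ≈ 9860 m/s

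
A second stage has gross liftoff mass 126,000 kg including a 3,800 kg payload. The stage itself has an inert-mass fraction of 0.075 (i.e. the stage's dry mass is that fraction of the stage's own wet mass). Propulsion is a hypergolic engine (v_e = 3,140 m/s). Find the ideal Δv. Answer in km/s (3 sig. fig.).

Stage wet mass = m₀ − payload = 126,000 − 3,800 = 122,200 kg.
Stage dry mass = ε × stage wet mass = 0.075 × 122,200 = 9,165 kg.
Burnout mass m_f = stage dry + payload = 9,165 + 3,800 = 12,965 kg.
Rocket equation: Δv = v_e · ln(126,000/12,965) = 3140.0 × ln(9.718) = 3140.0 × 2.2740 ≈ 7140 m/s.

Δv ≈ 7.14 km/s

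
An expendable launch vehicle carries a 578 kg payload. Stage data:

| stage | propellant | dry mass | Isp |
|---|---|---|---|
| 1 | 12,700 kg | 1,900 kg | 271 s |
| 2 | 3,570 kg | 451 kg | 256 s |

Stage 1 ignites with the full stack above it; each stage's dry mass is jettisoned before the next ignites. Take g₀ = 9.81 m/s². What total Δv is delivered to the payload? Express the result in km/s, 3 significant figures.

Ignition mass of stage 1 = 12,700+1,900 + 3,570+451 + 578 = 19,199 kg.
Stage 1: m₀ = 19,199 kg, m_f = 19,199 − 12,700 = 6,499 kg; Δv = 271×9.81×ln(2.954) = 2658.5×1.0832 ≈ 2880 m/s.
Stage 2: m₀ = 4,599 kg, m_f = 4,599 − 3,570 = 1,029 kg; Δv = 256×9.81×ln(4.469) = 2511.4×1.4973 ≈ 3760 m/s.
Total Δv = 2880 + 3760 = 6640 m/s.

Δv ≈ 6.64 km/s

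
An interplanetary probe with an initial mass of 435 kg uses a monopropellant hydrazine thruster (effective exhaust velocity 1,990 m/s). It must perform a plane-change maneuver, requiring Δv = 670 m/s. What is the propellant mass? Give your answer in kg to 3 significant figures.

m₀/m_f = exp(Δv / v_e) = exp(670 / 1990.0) = exp(0.3367) = 1.4003.
m_f = 435 / 1.4003 = 310.648 kg, so propellant = m₀ − m_f = 435 − 310.648 = 124.352 kg.

propellant mass ≈ 124 kg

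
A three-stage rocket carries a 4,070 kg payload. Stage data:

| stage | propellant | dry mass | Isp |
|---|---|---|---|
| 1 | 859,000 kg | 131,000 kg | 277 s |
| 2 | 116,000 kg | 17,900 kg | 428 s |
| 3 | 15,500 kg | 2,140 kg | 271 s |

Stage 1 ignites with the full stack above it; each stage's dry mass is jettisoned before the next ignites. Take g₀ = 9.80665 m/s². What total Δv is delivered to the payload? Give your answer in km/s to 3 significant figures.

Ignition mass of stage 1 = 859,000+131,000 + 116,000+17,900 + 15,500+2,140 + 4,070 = 1,145,610 kg.
Stage 1: m₀ = 1,145,610 kg, m_f = 1,145,610 − 859,000 = 286,610 kg; Δv = 277×9.80665×ln(3.997) = 2716.4×1.3856 ≈ 3764 m/s.
Stage 2: m₀ = 155,610 kg, m_f = 155,610 − 116,000 = 39,610 kg; Δv = 428×9.80665×ln(3.929) = 4197.2×1.3683 ≈ 5743 m/s.
Stage 3: m₀ = 21,710 kg, m_f = 21,710 − 15,500 = 6,210 kg; Δv = 271×9.80665×ln(3.496) = 2657.6×1.2516 ≈ 3326 m/s.
Total Δv = 3764 + 5743 + 3326 = 12833 m/s.

Δv ≈ 12.8 km/s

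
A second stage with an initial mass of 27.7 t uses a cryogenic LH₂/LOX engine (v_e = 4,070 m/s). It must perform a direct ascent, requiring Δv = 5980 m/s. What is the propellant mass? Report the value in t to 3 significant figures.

m₀/m_f = exp(Δv / v_e) = exp(5980 / 4070.0) = exp(1.4693) = 4.3461.
m_f = 27.7 / 4.3461 = 6.37353 t, so propellant = m₀ − m_f = 27.7 − 6.37353 = 21.32647 t.

propellant mass ≈ 21.3 t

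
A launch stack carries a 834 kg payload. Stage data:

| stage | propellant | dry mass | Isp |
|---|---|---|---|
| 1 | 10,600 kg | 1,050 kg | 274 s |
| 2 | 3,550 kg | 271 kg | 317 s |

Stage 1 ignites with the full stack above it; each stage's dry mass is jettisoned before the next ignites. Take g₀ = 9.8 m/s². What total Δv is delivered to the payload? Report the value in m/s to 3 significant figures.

Δv ≈ 7290 m/s

Ignition mass of stage 1 = 10,600+1,050 + 3,550+271 + 834 = 16,305 kg.
Stage 1: m₀ = 16,305 kg, m_f = 16,305 − 10,600 = 5,705 kg; Δv = 274×9.8×ln(2.858) = 2685.2×1.0501 ≈ 2820 m/s.
Stage 2: m₀ = 4,655 kg, m_f = 4,655 − 3,550 = 1,105 kg; Δv = 317×9.8×ln(4.213) = 3106.6×1.4381 ≈ 4468 m/s.
Total Δv = 2820 + 4468 = 7288 m/s.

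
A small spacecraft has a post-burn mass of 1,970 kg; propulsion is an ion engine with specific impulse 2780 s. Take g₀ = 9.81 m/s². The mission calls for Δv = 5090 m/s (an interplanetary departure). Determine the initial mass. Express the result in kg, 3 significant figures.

initial mass ≈ 2370 kg

v_e = Isp · g₀ = 2780 × 9.81 = 27271.8 m/s.
Using Δv = v_e ln(m₀/m_f): m₀/m_f = exp(Δv / v_e) = exp(5090 / 27271.8) = exp(0.1866) = 1.2052.
m₀ = m_f × 1.2052 = 1,970 × 1.2052 = 2,374.24 kg.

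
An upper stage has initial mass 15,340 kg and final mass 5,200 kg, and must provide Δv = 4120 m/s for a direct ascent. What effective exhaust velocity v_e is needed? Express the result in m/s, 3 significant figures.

v_e ≈ 3810 m/s

ln(m₀/m_f) = ln(15340/5200) = ln(2.95) = 1.0818.
Using Δv = v_e ln(m₀/m_f): v_e = Δv / ln(m₀/m_f) = 4120 / 1.0818 = 3808.4 m/s.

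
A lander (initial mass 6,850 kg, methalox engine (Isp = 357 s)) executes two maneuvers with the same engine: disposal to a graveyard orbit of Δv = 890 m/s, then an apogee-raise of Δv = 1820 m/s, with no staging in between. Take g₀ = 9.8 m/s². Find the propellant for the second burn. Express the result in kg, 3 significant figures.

propellant for the second burn ≈ 2150 kg

v_e = Isp · g₀ = 357 × 9.8 = 3498.6 m/s.
After the first burn: m = 6850 × exp(−890/3498.6) = 6850 × 0.77539 = 5,311.42 kg.
After the second burn: m = 5,311.42 × exp(−1820/3498.6) = 5,311.42 × 0.59440 = 3,157.11 kg.
Second-burn propellant = 5,311.42 − 3,157.11 = 2,154.31 kg.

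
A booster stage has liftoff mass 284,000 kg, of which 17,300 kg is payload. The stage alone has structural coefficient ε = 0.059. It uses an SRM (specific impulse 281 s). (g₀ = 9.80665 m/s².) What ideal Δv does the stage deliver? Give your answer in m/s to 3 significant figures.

Stage wet mass = m₀ − payload = 284,000 − 17,300 = 266,700 kg.
Stage dry mass = ε × stage wet mass = 0.059 × 266,700 = 15,735.3 kg.
Burnout mass m_f = stage dry + payload = 15,735.3 + 17,300 = 33,035.3 kg.
v_e = Isp · g₀ = 281 × 9.80665 = 2755.7 m/s.
From the ideal rocket equation, Δv = v_e · ln(284,000/33,035.3) = 2755.7 × ln(8.597) = 2755.7 × 2.1514 ≈ 5929 m/s.

Δv ≈ 5930 m/s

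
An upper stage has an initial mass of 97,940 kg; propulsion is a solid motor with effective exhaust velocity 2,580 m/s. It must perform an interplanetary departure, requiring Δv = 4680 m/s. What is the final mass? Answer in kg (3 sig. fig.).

final mass ≈ 16000 kg

m₀/m_f = exp(Δv / v_e) = exp(4680 / 2580.0) = exp(1.8140) = 6.1347.
m_f = m₀ / 6.1347 = 97,940 / 6.1347 = 15,964.9 kg.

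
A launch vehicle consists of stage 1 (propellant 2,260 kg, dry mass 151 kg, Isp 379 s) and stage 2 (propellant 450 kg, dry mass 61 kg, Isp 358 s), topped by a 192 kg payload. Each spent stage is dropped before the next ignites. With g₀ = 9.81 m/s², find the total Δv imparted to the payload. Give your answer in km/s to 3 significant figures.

Δv ≈ 8.40 km/s

Ignition mass of stage 1 = 2,260+151 + 450+61 + 192 = 3,114 kg.
Stage 1: m₀ = 3,114 kg, m_f = 3,114 − 2,260 = 854 kg; Δv = 379×9.81×ln(3.646) = 3718.0×1.2937 ≈ 4810 m/s.
Stage 2: m₀ = 703 kg, m_f = 703 − 450 = 253 kg; Δv = 358×9.81×ln(2.779) = 3512.0×1.0220 ≈ 3589 m/s.
Total Δv = 4810 + 3589 = 8399 m/s.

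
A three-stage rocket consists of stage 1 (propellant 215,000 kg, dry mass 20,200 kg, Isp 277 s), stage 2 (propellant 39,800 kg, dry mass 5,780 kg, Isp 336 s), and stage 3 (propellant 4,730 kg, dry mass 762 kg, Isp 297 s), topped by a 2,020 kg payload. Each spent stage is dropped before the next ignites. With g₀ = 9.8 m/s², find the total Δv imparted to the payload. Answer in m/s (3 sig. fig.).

Ignition mass of stage 1 = 215,000+20,200 + 39,800+5,780 + 4,730+762 + 2,020 = 288,292 kg.
Stage 1: m₀ = 288,292 kg, m_f = 288,292 − 215,000 = 73,292 kg; Δv = 277×9.8×ln(3.933) = 2714.6×1.3695 ≈ 3718 m/s.
Stage 2: m₀ = 53,092 kg, m_f = 53,092 − 39,800 = 13,292 kg; Δv = 336×9.8×ln(3.994) = 3292.8×1.3849 ≈ 4560 m/s.
Stage 3: m₀ = 7,512 kg, m_f = 7,512 − 4,730 = 2,782 kg; Δv = 297×9.8×ln(2.7) = 2910.6×0.9933 ≈ 2891 m/s.
Total Δv = 3718 + 4560 + 2891 = 11169 m/s.

Δv ≈ 11200 m/s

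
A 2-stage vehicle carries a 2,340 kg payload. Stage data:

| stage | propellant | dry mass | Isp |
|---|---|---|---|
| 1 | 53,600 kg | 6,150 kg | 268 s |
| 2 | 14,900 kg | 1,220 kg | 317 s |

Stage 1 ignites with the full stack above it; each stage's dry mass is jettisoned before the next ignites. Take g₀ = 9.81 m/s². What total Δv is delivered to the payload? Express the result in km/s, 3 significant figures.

Ignition mass of stage 1 = 53,600+6,150 + 14,900+1,220 + 2,340 = 78,210 kg.
Stage 1: m₀ = 78,210 kg, m_f = 78,210 − 53,600 = 24,610 kg; Δv = 268×9.81×ln(3.178) = 2629.1×1.1562 ≈ 3040 m/s.
Stage 2: m₀ = 18,460 kg, m_f = 18,460 − 14,900 = 3,560 kg; Δv = 317×9.81×ln(5.185) = 3109.8×1.6458 ≈ 5118 m/s.
Total Δv = 3040 + 5118 = 8158 m/s.

Δv ≈ 8.16 km/s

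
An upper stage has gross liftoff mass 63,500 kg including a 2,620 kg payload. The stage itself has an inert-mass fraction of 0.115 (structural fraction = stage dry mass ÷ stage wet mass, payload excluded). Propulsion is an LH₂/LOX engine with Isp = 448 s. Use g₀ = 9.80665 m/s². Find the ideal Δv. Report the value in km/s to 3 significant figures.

Stage wet mass = m₀ − payload = 63,500 − 2,620 = 60,880 kg.
Stage dry mass = ε × stage wet mass = 0.115 × 60,880 = 7,001.2 kg.
Burnout mass m_f = stage dry + payload = 7,001.2 + 2,620 = 9,621.2 kg.
v_e = Isp · g₀ = 448 × 9.80665 = 4393.4 m/s.
Δv = v_e · ln(63,500/9,621.2) = 4393.4 × ln(6.6) = 4393.4 × 1.8871 ≈ 8291 m/s.

Δv ≈ 8.29 km/s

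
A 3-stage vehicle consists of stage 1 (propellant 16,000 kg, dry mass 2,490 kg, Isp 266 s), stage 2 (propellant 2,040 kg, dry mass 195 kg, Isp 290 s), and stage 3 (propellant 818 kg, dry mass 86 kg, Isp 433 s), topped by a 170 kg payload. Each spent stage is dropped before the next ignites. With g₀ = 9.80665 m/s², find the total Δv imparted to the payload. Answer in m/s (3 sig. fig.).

Δv ≈ 12300 m/s

Ignition mass of stage 1 = 16,000+2,490 + 2,040+195 + 818+86 + 170 = 21,799 kg.
Stage 1: m₀ = 21,799 kg, m_f = 21,799 − 16,000 = 5,799 kg; Δv = 266×9.80665×ln(3.759) = 2608.6×1.3242 ≈ 3454 m/s.
Stage 2: m₀ = 3,309 kg, m_f = 3,309 − 2,040 = 1,269 kg; Δv = 290×9.80665×ln(2.608) = 2843.9×0.9584 ≈ 2726 m/s.
Stage 3: m₀ = 1,074 kg, m_f = 1,074 − 818 = 256 kg; Δv = 433×9.80665×ln(4.195) = 4246.3×1.4340 ≈ 6089 m/s.
Total Δv = 3454 + 2726 + 6089 = 12269 m/s.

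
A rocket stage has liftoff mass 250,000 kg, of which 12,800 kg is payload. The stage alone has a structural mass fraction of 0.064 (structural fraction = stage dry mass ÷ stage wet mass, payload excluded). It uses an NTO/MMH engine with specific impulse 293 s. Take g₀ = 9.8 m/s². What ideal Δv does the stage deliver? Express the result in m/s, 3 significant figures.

Δv ≈ 6290 m/s

Stage wet mass = m₀ − payload = 250,000 − 12,800 = 237,200 kg.
Stage dry mass = ε × stage wet mass = 0.064 × 237,200 = 15,180.8 kg.
Burnout mass m_f = stage dry + payload = 15,180.8 + 12,800 = 27,980.8 kg.
v_e = Isp · g₀ = 293 × 9.8 = 2871.4 m/s.
Using Δv = v_e ln(m₀/m_f): Δv = v_e · ln(250,000/27,980.8) = 2871.4 × ln(8.935) = 2871.4 × 2.1899 ≈ 6288 m/s.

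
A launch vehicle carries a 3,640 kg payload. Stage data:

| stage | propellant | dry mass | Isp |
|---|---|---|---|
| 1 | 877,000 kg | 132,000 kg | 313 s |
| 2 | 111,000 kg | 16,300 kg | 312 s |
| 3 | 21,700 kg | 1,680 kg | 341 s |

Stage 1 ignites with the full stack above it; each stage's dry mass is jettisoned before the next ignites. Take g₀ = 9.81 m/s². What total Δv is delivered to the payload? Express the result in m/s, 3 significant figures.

Ignition mass of stage 1 = 877,000+132,000 + 111,000+16,300 + 21,700+1,680 + 3,640 = 1,163,320 kg.
Stage 1: m₀ = 1,163,320 kg, m_f = 1,163,320 − 877,000 = 286,320 kg; Δv = 313×9.81×ln(4.063) = 3070.5×1.4019 ≈ 4305 m/s.
Stage 2: m₀ = 154,320 kg, m_f = 154,320 − 111,000 = 43,320 kg; Δv = 312×9.81×ln(3.562) = 3060.7×1.2704 ≈ 3888 m/s.
Stage 3: m₀ = 27,020 kg, m_f = 27,020 − 21,700 = 5,320 kg; Δv = 341×9.81×ln(5.079) = 3345.2×1.6251 ≈ 5436 m/s.
Total Δv = 4305 + 3888 + 5436 = 13629 m/s.

Δv ≈ 13600 m/s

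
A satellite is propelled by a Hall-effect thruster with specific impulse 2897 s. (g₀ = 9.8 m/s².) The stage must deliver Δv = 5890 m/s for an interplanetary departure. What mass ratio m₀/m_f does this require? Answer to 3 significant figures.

mass ratio ≈ 1.23

v_e = Isp · g₀ = 2897 × 9.8 = 28390.6 m/s.
m₀/m_f = exp(Δv / v_e) = exp(5890 / 28390.6) = exp(0.2075) = 1.2306.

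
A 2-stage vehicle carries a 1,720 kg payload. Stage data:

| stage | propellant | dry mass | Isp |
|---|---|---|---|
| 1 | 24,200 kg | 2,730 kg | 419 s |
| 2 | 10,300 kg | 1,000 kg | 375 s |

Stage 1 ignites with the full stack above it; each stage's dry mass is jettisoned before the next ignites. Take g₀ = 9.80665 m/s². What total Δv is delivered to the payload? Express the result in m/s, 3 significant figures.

Δv ≈ 9580 m/s

Ignition mass of stage 1 = 24,200+2,730 + 10,300+1,000 + 1,720 = 39,950 kg.
Stage 1: m₀ = 39,950 kg, m_f = 39,950 − 24,200 = 15,750 kg; Δv = 419×9.80665×ln(2.537) = 4109.0×0.9308 ≈ 3825 m/s.
Stage 2: m₀ = 13,020 kg, m_f = 13,020 − 10,300 = 2,720 kg; Δv = 375×9.80665×ln(4.787) = 3677.5×1.5659 ≈ 5758 m/s.
Total Δv = 3825 + 5758 = 9583 m/s.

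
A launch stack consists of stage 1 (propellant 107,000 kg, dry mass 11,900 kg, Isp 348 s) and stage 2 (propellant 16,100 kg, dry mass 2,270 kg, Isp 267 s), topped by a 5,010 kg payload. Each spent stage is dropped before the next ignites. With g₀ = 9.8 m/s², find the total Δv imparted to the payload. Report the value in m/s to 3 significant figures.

Δv ≈ 7810 m/s

Ignition mass of stage 1 = 107,000+11,900 + 16,100+2,270 + 5,010 = 142,280 kg.
Stage 1: m₀ = 142,280 kg, m_f = 142,280 − 107,000 = 35,280 kg; Δv = 348×9.8×ln(4.033) = 3410.4×1.3945 ≈ 4756 m/s.
Stage 2: m₀ = 23,380 kg, m_f = 23,380 − 16,100 = 7,280 kg; Δv = 267×9.8×ln(3.212) = 2616.6×1.1668 ≈ 3053 m/s.
Total Δv = 4756 + 3053 = 7809 m/s.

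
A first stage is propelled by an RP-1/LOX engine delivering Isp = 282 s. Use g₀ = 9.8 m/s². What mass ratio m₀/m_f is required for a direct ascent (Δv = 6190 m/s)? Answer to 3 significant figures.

mass ratio ≈ 9.39

v_e = Isp · g₀ = 282 × 9.8 = 2763.6 m/s.
m₀/m_f = exp(Δv / v_e) = exp(6190 / 2763.6) = exp(2.2398) = 9.3918.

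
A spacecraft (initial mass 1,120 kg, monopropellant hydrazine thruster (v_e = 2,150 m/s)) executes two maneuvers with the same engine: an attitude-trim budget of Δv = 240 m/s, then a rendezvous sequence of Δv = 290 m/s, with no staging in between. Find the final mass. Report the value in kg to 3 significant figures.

final mass ≈ 875 kg

After the first burn: m = 1120 × exp(−240/2150.0) = 1120 × 0.89438 = 1,001.71 kg.
After the second burn: m = 1,001.71 × exp(−290/2150.0) = 1,001.71 × 0.87382 = 875.314 kg.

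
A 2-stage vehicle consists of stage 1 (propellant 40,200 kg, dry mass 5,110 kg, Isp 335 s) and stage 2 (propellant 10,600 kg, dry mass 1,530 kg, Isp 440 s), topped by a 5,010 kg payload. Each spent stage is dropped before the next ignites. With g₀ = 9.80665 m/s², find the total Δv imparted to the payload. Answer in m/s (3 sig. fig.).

Ignition mass of stage 1 = 40,200+5,110 + 10,600+1,530 + 5,010 = 62,450 kg.
Stage 1: m₀ = 62,450 kg, m_f = 62,450 − 40,200 = 22,250 kg; Δv = 335×9.80665×ln(2.807) = 3285.2×1.0320 ≈ 3390 m/s.
Stage 2: m₀ = 17,140 kg, m_f = 17,140 − 10,600 = 6,540 kg; Δv = 440×9.80665×ln(2.621) = 4314.9×0.9635 ≈ 4157 m/s.
Total Δv = 3390 + 4157 = 7547 m/s.

Δv ≈ 7550 m/s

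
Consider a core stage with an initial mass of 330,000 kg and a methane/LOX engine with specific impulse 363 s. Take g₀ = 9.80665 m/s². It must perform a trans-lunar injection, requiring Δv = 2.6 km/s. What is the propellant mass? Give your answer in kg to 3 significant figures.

v_e = Isp · g₀ = 363 × 9.80665 = 3559.8 m/s.
Using Δv = v_e ln(m₀/m_f): m₀/m_f = exp(Δv / v_e) = exp(2600 / 3559.8) = exp(0.7304) = 2.0759.
m_f = 330,000 / 2.0759 = 158,967 kg, so propellant = m₀ − m_f = 330,000 − 158,967 = 171,033 kg.

propellant mass ≈ 171000 kg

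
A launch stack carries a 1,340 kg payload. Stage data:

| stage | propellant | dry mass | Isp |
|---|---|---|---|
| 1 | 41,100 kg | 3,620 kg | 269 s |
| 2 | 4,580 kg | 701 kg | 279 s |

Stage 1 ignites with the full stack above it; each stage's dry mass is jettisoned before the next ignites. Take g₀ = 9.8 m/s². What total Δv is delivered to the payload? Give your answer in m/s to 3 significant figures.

Δv ≈ 7470 m/s

Ignition mass of stage 1 = 41,100+3,620 + 4,580+701 + 1,340 = 51,341 kg.
Stage 1: m₀ = 51,341 kg, m_f = 51,341 − 41,100 = 10,241 kg; Δv = 269×9.8×ln(5.013) = 2636.2×1.6121 ≈ 4250 m/s.
Stage 2: m₀ = 6,621 kg, m_f = 6,621 − 4,580 = 2,041 kg; Δv = 279×9.8×ln(3.244) = 2734.2×1.1768 ≈ 3218 m/s.
Total Δv = 4250 + 3218 = 7468 m/s.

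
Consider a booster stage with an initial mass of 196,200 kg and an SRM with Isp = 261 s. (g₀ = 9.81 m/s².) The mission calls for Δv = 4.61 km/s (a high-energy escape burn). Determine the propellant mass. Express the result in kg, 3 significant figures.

v_e = Isp · g₀ = 261 × 9.81 = 2560.4 m/s.
m₀/m_f = exp(Δv / v_e) = exp(4610 / 2560.4) = exp(1.8005) = 6.0526.
m_f = 196,200 / 6.0526 = 32,415.8 kg, so propellant = m₀ − m_f = 196,200 − 32,415.8 = 163,784.2 kg.

propellant mass ≈ 164000 kg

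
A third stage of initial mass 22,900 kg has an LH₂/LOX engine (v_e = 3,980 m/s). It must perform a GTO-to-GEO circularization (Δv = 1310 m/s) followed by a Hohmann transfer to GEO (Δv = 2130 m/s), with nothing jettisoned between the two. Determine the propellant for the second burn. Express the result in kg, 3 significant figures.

propellant for the second burn ≈ 6830 kg

After the first burn: m = 22900 × exp(−1310/3980.0) = 22900 × 0.71954 = 16,477.5 kg.
After the second burn: m = 16,477.5 × exp(−2130/3980.0) = 16,477.5 × 0.58557 = 9,648.73 kg.
Second-burn propellant = 16,477.5 − 9,648.73 = 6,828.77 kg.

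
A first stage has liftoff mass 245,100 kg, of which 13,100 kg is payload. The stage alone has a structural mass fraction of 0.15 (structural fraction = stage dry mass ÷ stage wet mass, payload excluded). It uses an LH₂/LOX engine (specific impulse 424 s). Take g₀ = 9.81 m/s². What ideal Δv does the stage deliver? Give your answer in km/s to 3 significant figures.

Δv ≈ 6.79 km/s

Stage wet mass = m₀ − payload = 245,100 − 13,100 = 232,000 kg.
Stage dry mass = ε × stage wet mass = 0.15 × 232,000 = 34,800 kg.
Burnout mass m_f = stage dry + payload = 34,800 + 13,100 = 47,900 kg.
v_e = Isp · g₀ = 424 × 9.81 = 4159.4 m/s.
From the ideal rocket equation, Δv = v_e · ln(245,100/47,900) = 4159.4 × ln(5.117) = 4159.4 × 1.6326 ≈ 6790 m/s.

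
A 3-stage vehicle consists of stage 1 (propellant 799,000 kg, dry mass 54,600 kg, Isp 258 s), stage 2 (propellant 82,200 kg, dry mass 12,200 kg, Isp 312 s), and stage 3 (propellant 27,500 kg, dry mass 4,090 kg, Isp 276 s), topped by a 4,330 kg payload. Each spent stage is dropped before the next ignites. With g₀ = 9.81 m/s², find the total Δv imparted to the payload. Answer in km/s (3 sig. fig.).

Ignition mass of stage 1 = 799,000+54,600 + 82,200+12,200 + 27,500+4,090 + 4,330 = 983,920 kg.
Stage 1: m₀ = 983,920 kg, m_f = 983,920 − 799,000 = 184,920 kg; Δv = 258×9.81×ln(5.321) = 2531.0×1.6716 ≈ 4231 m/s.
Stage 2: m₀ = 130,320 kg, m_f = 130,320 − 82,200 = 48,120 kg; Δv = 312×9.81×ln(2.708) = 3060.7×0.9963 ≈ 3049 m/s.
Stage 3: m₀ = 35,920 kg, m_f = 35,920 − 27,500 = 8,420 kg; Δv = 276×9.81×ln(4.266) = 2707.6×1.4507 ≈ 3928 m/s.
Total Δv = 4231 + 3049 + 3928 = 11208 m/s.

Δv ≈ 11.2 km/s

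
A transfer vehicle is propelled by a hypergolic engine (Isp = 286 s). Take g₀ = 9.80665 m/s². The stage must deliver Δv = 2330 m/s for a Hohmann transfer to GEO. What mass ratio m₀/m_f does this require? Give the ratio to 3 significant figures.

mass ratio ≈ 2.30

v_e = Isp · g₀ = 286 × 9.80665 = 2804.7 m/s.
From the ideal rocket equation, m₀/m_f = exp(Δv / v_e) = exp(2330 / 2804.7) = exp(0.8307) = 2.2950.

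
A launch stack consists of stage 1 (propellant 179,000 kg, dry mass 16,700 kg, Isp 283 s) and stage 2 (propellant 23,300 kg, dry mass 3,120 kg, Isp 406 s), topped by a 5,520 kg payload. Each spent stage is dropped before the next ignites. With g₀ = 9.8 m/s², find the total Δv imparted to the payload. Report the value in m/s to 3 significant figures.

Ignition mass of stage 1 = 179,000+16,700 + 23,300+3,120 + 5,520 = 227,640 kg.
Stage 1: m₀ = 227,640 kg, m_f = 227,640 − 179,000 = 48,640 kg; Δv = 283×9.8×ln(4.68) = 2773.4×1.5433 ≈ 4280 m/s.
Stage 2: m₀ = 31,940 kg, m_f = 31,940 − 23,300 = 8,640 kg; Δv = 406×9.8×ln(3.697) = 3978.8×1.3075 ≈ 5202 m/s.
Total Δv = 4280 + 5202 = 9482 m/s.

Δv ≈ 9480 m/s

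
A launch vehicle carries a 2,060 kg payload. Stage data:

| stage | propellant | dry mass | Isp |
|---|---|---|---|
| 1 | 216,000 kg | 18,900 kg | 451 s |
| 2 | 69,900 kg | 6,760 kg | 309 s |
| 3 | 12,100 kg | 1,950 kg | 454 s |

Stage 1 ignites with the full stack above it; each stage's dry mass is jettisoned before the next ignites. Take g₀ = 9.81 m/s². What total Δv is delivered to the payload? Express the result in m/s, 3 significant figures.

Ignition mass of stage 1 = 216,000+18,900 + 69,900+6,760 + 12,100+1,950 + 2,060 = 327,670 kg.
Stage 1: m₀ = 327,670 kg, m_f = 327,670 − 216,000 = 111,670 kg; Δv = 451×9.81×ln(2.934) = 4424.3×1.0765 ≈ 4763 m/s.
Stage 2: m₀ = 92,770 kg, m_f = 92,770 − 69,900 = 22,870 kg; Δv = 309×9.81×ln(4.056) = 3031.3×1.4003 ≈ 4245 m/s.
Stage 3: m₀ = 16,110 kg, m_f = 16,110 − 12,100 = 4,010 kg; Δv = 454×9.81×ln(4.017) = 4453.7×1.3906 ≈ 6194 m/s.
Total Δv = 4763 + 4245 + 6194 = 15202 m/s.

Δv ≈ 15200 m/s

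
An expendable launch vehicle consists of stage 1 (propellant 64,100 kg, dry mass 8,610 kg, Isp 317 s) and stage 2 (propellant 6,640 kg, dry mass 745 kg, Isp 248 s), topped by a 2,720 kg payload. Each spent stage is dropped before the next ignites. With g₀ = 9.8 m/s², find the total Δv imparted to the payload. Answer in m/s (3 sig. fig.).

Δv ≈ 7220 m/s

Ignition mass of stage 1 = 64,100+8,610 + 6,640+745 + 2,720 = 82,815 kg.
Stage 1: m₀ = 82,815 kg, m_f = 82,815 − 64,100 = 18,715 kg; Δv = 317×9.8×ln(4.425) = 3106.6×1.4873 ≈ 4620 m/s.
Stage 2: m₀ = 10,105 kg, m_f = 10,105 − 6,640 = 3,465 kg; Δv = 248×9.8×ln(2.916) = 2430.4×1.0703 ≈ 2601 m/s.
Total Δv = 4620 + 2601 = 7221 m/s.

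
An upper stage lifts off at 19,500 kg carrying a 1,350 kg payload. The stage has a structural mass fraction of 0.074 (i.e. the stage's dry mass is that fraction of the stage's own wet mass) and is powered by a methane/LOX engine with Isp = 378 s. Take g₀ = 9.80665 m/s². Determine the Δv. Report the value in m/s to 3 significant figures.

Stage wet mass = m₀ − payload = 19,500 − 1,350 = 18,150 kg.
Stage dry mass = ε × stage wet mass = 0.074 × 18,150 = 1,343.1 kg.
Burnout mass m_f = stage dry + payload = 1,343.1 + 1,350 = 2,693.1 kg.
v_e = Isp · g₀ = 378 × 9.80665 = 3706.9 m/s.
Δv = v_e · ln(19,500/2,693.1) = 3706.9 × ln(7.241) = 3706.9 × 1.9797 ≈ 7339 m/s.

Δv ≈ 7340 m/s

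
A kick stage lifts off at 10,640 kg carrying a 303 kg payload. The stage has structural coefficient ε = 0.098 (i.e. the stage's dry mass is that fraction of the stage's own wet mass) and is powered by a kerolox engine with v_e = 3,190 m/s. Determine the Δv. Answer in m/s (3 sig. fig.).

Stage wet mass = m₀ − payload = 10,640 − 303 = 10,337 kg.
Stage dry mass = ε × stage wet mass = 0.098 × 10,337 = 1,013.03 kg.
Burnout mass m_f = stage dry + payload = 1,013.03 + 303 = 1,316.03 kg.
Δv = v_e · ln(10,640/1,316.03) = 3190.0 × ln(8.085) = 3190.0 × 2.0900 ≈ 6667 m/s.

Δv ≈ 6670 m/s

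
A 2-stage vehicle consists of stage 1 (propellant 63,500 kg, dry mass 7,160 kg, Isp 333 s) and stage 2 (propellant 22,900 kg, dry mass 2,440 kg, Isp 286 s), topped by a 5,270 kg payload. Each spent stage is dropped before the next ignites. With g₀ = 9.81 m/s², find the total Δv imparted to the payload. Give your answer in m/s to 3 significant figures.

Ignition mass of stage 1 = 63,500+7,160 + 22,900+2,440 + 5,270 = 101,270 kg.
Stage 1: m₀ = 101,270 kg, m_f = 101,270 − 63,500 = 37,770 kg; Δv = 333×9.81×ln(2.681) = 3266.7×0.9863 ≈ 3222 m/s.
Stage 2: m₀ = 30,610 kg, m_f = 30,610 − 22,900 = 7,710 kg; Δv = 286×9.81×ln(3.97) = 2805.7×1.3788 ≈ 3868 m/s.
Total Δv = 3222 + 3868 = 7090 m/s.

Δv ≈ 7090 m/s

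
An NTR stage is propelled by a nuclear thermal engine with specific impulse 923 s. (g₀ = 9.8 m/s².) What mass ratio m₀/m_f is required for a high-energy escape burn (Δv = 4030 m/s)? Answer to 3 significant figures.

mass ratio ≈ 1.56

v_e = Isp · g₀ = 923 × 9.8 = 9045.4 m/s.
m₀/m_f = exp(Δv / v_e) = exp(4030 / 9045.4) = exp(0.4455) = 1.5613.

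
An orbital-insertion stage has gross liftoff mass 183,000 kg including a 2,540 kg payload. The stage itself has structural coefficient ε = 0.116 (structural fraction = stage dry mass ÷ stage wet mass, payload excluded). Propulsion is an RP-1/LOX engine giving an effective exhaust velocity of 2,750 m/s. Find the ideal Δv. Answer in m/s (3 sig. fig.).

Stage wet mass = m₀ − payload = 183,000 − 2,540 = 180,460 kg.
Stage dry mass = ε × stage wet mass = 0.116 × 180,460 = 20,933.4 kg.
Burnout mass m_f = stage dry + payload = 20,933.4 + 2,540 = 23,473.4 kg.
Using Δv = v_e ln(m₀/m_f): Δv = v_e · ln(183,000/23,473.4) = 2750.0 × ln(7.796) = 2750.0 × 2.0536 ≈ 5647 m/s.

Δv ≈ 5650 m/s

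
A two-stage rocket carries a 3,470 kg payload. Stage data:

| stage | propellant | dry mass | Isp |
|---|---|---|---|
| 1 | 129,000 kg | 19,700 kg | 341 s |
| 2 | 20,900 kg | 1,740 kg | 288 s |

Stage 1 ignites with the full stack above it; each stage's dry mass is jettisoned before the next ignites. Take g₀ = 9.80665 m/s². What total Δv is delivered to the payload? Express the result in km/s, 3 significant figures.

Δv ≈ 9.03 km/s

Ignition mass of stage 1 = 129,000+19,700 + 20,900+1,740 + 3,470 = 174,810 kg.
Stage 1: m₀ = 174,810 kg, m_f = 174,810 − 129,000 = 45,810 kg; Δv = 341×9.80665×ln(3.816) = 3344.1×1.3392 ≈ 4478 m/s.
Stage 2: m₀ = 26,110 kg, m_f = 26,110 − 20,900 = 5,210 kg; Δv = 288×9.80665×ln(5.012) = 2824.3×1.6117 ≈ 4552 m/s.
Total Δv = 4478 + 4552 = 9030 m/s.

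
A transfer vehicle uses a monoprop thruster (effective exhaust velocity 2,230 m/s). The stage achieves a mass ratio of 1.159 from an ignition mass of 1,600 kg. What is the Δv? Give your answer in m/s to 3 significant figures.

Δv ≈ 329 m/s

From the ideal rocket equation, Δv = v_e · ln(1.159) = 2230.0 × 0.1476 ≈ 329.1 m/s.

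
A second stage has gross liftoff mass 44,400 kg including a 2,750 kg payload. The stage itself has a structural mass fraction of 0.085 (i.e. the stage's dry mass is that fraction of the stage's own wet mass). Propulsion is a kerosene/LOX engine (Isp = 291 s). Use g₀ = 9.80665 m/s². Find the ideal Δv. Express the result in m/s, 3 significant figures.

Δv ≈ 5580 m/s

Stage wet mass = m₀ − payload = 44,400 − 2,750 = 41,650 kg.
Stage dry mass = ε × stage wet mass = 0.085 × 41,650 = 3,540.25 kg.
Burnout mass m_f = stage dry + payload = 3,540.25 + 2,750 = 6,290.25 kg.
v_e = Isp · g₀ = 291 × 9.80665 = 2853.7 m/s.
Δv = v_e · ln(44,400/6,290.25) = 2853.7 × ln(7.059) = 2853.7 × 1.9542 ≈ 5577 m/s.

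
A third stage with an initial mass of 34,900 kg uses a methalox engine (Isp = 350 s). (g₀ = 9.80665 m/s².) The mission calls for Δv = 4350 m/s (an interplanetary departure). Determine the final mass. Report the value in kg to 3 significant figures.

v_e = Isp · g₀ = 350 × 9.80665 = 3432.3 m/s.
m₀/m_f = exp(Δv / v_e) = exp(4350 / 3432.3) = exp(1.2674) = 3.5515.
m_f = m₀ / 3.5515 = 34,900 / 3.5515 = 9,826.83 kg.

final mass ≈ 9830 kg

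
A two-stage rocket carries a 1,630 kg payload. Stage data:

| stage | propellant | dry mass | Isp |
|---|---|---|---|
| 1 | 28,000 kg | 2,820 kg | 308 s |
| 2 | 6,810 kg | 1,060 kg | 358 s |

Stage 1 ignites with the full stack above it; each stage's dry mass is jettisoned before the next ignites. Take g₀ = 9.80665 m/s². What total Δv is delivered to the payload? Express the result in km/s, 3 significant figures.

Ignition mass of stage 1 = 28,000+2,820 + 6,810+1,060 + 1,630 = 40,320 kg.
Stage 1: m₀ = 40,320 kg, m_f = 40,320 − 28,000 = 12,320 kg; Δv = 308×9.80665×ln(3.273) = 3020.4×1.1856 ≈ 3581 m/s.
Stage 2: m₀ = 9,500 kg, m_f = 9,500 − 6,810 = 2,690 kg; Δv = 358×9.80665×ln(3.532) = 3510.8×1.2618 ≈ 4430 m/s.
Total Δv = 3581 + 4430 = 8011 m/s.

Δv ≈ 8.01 km/s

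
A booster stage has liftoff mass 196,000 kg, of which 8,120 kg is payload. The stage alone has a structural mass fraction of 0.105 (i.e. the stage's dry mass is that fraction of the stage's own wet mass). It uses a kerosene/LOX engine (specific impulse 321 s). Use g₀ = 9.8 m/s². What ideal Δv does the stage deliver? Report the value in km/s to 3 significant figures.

Δv ≈ 6.14 km/s

Stage wet mass = m₀ − payload = 196,000 − 8,120 = 187,880 kg.
Stage dry mass = ε × stage wet mass = 0.105 × 187,880 = 19,727.4 kg.
Burnout mass m_f = stage dry + payload = 19,727.4 + 8,120 = 27,847.4 kg.
v_e = Isp · g₀ = 321 × 9.8 = 3145.8 m/s.
Rocket equation: Δv = v_e · ln(196,000/27,847.4) = 3145.8 × ln(7.038) = 3145.8 × 1.9514 ≈ 6139 m/s.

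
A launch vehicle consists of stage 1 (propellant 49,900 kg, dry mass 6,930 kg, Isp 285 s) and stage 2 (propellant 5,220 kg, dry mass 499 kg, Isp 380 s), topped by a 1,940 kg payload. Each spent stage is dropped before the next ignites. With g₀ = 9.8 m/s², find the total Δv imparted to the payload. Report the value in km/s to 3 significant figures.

Ignition mass of stage 1 = 49,900+6,930 + 5,220+499 + 1,940 = 64,489 kg.
Stage 1: m₀ = 64,489 kg, m_f = 64,489 − 49,900 = 14,589 kg; Δv = 285×9.8×ln(4.42) = 2793.0×1.4862 ≈ 4151 m/s.
Stage 2: m₀ = 7,659 kg, m_f = 7,659 − 5,220 = 2,439 kg; Δv = 380×9.8×ln(3.14) = 3724.0×1.1443 ≈ 4261 m/s.
Total Δv = 4151 + 4261 = 8412 m/s.

Δv ≈ 8.41 km/s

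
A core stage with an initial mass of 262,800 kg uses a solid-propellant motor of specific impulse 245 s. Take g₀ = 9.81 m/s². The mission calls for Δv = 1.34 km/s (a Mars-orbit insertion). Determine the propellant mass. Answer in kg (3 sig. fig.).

propellant mass ≈ 112000 kg

v_e = Isp · g₀ = 245 × 9.81 = 2403.5 m/s.
Rocket equation: m₀/m_f = exp(Δv / v_e) = exp(1340 / 2403.5) = exp(0.5575) = 1.7464.
m_f = 262,800 / 1.7464 = 150,481 kg, so propellant = m₀ − m_f = 262,800 − 150,481 = 112,319 kg.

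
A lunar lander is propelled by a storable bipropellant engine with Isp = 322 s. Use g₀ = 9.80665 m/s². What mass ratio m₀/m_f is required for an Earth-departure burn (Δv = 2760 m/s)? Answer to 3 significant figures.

v_e = Isp · g₀ = 322 × 9.80665 = 3157.7 m/s.
Using Δv = v_e ln(m₀/m_f): m₀/m_f = exp(Δv / v_e) = exp(2760 / 3157.7) = exp(0.8740) = 2.3966.

mass ratio ≈ 2.40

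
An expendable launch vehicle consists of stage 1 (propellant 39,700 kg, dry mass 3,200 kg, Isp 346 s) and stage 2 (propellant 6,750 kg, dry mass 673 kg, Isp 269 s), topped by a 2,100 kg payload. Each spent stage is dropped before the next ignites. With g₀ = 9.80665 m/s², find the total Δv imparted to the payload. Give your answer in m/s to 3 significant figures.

Δv ≈ 8060 m/s

Ignition mass of stage 1 = 39,700+3,200 + 6,750+673 + 2,100 = 52,423 kg.
Stage 1: m₀ = 52,423 kg, m_f = 52,423 − 39,700 = 12,723 kg; Δv = 346×9.80665×ln(4.12) = 3393.1×1.4159 ≈ 4804 m/s.
Stage 2: m₀ = 9,523 kg, m_f = 9,523 − 6,750 = 2,773 kg; Δv = 269×9.80665×ln(3.434) = 2638.0×1.2338 ≈ 3255 m/s.
Total Δv = 4804 + 3255 = 8059 m/s.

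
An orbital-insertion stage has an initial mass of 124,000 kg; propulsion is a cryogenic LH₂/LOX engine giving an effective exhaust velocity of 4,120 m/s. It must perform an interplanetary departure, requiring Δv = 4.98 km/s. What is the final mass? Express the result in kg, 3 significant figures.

final mass ≈ 37000 kg

m₀/m_f = exp(Δv / v_e) = exp(4980 / 4120.0) = exp(1.2087) = 3.3493.
m_f = m₀ / 3.3493 = 124,000 / 3.3493 = 37,022.7 kg.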